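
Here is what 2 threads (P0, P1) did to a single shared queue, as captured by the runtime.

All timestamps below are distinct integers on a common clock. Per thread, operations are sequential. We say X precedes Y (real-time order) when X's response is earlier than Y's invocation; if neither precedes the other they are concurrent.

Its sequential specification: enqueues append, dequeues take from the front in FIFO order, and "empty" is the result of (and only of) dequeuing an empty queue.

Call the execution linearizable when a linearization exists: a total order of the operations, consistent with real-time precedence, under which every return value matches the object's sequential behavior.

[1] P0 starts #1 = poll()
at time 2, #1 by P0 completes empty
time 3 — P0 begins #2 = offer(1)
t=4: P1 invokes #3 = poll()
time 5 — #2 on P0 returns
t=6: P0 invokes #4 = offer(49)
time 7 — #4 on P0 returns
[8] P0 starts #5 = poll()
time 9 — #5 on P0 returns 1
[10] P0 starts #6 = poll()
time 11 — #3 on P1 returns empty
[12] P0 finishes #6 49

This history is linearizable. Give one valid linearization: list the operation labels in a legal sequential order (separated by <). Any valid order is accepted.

step 1: #1 poll() → empty — queue <>
step 2: #2 offer(1) — queue <1>
step 3: #4 offer(49) — queue <1,49>
step 4: #5 poll() → 1 — queue <49>
step 5: #6 poll() → 49 — queue <>
step 6: #3 poll() → empty — queue <>

#1 < #2 < #4 < #5 < #6 < #3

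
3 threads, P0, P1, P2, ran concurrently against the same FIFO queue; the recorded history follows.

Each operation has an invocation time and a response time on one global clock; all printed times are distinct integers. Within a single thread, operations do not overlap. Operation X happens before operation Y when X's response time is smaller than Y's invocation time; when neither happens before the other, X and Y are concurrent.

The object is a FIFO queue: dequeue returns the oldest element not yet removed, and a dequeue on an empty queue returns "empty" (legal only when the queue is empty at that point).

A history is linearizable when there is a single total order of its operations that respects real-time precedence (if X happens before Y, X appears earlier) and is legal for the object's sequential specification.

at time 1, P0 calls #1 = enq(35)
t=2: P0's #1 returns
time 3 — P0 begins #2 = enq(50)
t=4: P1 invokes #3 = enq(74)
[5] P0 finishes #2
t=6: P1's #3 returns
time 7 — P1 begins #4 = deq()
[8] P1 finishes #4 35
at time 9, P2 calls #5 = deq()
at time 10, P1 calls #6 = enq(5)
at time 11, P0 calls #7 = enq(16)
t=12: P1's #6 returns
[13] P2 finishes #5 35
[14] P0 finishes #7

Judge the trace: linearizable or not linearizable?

not linearizable

the violation lands at event 13, #5's response at time 13: events 1..12 linearize, events 1..13 do not
every one of the 4 real-time-consistent orders over 6 completed FIFO queue ops fails the sequential spec
every completion of the 1 pending operation (#7) was checked; none linearizes
e.g. #1, #2, #3, #4, #5, #6 (pending dropped): illegal at step 5, since #5 deq() → 35 cannot apply there
e.g. #1, #2, #3, #4, #6, #5 (pending dropped): illegal at step 6, since #5 deq() → 35 cannot apply there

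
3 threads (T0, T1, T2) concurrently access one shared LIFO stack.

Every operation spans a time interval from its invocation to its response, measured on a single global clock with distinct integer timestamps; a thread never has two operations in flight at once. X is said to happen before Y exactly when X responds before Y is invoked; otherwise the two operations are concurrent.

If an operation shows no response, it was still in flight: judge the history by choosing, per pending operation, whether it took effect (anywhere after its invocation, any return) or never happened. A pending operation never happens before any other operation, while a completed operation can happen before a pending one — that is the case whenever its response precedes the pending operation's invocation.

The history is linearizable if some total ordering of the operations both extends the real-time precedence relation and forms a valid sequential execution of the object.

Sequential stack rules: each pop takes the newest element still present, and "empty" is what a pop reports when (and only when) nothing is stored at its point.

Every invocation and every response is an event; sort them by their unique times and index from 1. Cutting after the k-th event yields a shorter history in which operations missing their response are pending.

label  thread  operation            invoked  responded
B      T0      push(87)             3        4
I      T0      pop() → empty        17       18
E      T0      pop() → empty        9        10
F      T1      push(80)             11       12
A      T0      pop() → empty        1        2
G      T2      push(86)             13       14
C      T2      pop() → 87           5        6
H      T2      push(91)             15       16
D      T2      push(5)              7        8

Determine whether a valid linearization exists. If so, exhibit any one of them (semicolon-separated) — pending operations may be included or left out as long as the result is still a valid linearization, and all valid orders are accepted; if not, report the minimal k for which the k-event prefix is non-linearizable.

prefix check: 1..9 passes, 1..10 fails once E's time-10 response joins
exactly one order of the 5 completed ops respects real time; the LIFO stack replay fails
take A, B, C, D, E: step 5 already fails, because E pop() → empty cannot occur there

not linearizable — minimal violating prefix: 10 events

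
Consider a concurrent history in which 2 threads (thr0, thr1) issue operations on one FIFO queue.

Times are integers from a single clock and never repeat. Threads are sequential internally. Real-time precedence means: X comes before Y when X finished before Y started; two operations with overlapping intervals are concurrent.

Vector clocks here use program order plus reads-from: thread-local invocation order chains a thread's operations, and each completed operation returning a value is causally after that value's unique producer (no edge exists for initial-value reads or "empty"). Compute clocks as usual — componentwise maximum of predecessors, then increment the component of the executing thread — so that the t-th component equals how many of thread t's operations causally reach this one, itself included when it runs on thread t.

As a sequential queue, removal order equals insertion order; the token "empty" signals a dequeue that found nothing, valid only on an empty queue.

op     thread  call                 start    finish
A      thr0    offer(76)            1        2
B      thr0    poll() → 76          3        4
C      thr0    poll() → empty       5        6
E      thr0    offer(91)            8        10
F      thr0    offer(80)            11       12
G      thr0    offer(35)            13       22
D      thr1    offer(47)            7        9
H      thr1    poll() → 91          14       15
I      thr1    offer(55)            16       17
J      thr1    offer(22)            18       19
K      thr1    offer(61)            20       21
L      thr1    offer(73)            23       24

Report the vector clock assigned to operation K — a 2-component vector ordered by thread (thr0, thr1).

D, invoked 7, has no incoming edges; only thr1's bump applies → (0, 1)
A, invoked 1, has no incoming edges; only thr0's bump applies → (1, 0)
from VC(A)=(1, 0), B (invoked 3) maxes components and bumps thr0 → (2, 0)
from VC(B)=(2, 0), C (invoked 5) maxes components and bumps thr0 → (3, 0)
from VC(C)=(3, 0), E (invoked 8) maxes components and bumps thr0 → (4, 0)
from VC(E)=(4, 0), F (invoked 11) maxes components and bumps thr0 → (5, 0)
from VC(D)=(0, 1), VC(E)=(4, 0), H (invoked 14) maxes components and bumps thr1 → (4, 2)
from VC(F)=(5, 0), G (invoked 13) maxes components and bumps thr0 → (6, 0)
from VC(H)=(4, 2), I (invoked 16) maxes components and bumps thr1 → (4, 3)
from VC(I)=(4, 3), J (invoked 18) maxes components and bumps thr1 → (4, 4)
from VC(J)=(4, 4), K (invoked 20) maxes components and bumps thr1 → (4, 5)
from VC(K)=(4, 5), L (invoked 23) maxes components and bumps thr1 → (4, 6)
target: VC(K) = (4, 5)

(4, 5)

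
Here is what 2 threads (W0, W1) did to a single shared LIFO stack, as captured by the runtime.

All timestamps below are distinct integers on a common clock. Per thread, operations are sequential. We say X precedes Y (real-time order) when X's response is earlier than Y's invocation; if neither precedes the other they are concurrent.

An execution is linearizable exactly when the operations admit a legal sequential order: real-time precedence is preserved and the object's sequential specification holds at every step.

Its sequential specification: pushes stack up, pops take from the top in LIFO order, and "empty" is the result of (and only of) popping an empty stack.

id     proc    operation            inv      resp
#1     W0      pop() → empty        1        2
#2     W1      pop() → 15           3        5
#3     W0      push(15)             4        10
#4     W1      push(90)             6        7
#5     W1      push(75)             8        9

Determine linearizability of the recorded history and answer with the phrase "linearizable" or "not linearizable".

one valid linearization: #1, #3, #2, #4, #5
step 1: #1 pop() → empty — stack <>
step 2: #3 push(15) — stack <15>
step 3: #2 pop() → 15 — stack <>
step 4: #4 push(90) — stack <90>
step 5: #5 push(75) — stack <90,75>

linearizable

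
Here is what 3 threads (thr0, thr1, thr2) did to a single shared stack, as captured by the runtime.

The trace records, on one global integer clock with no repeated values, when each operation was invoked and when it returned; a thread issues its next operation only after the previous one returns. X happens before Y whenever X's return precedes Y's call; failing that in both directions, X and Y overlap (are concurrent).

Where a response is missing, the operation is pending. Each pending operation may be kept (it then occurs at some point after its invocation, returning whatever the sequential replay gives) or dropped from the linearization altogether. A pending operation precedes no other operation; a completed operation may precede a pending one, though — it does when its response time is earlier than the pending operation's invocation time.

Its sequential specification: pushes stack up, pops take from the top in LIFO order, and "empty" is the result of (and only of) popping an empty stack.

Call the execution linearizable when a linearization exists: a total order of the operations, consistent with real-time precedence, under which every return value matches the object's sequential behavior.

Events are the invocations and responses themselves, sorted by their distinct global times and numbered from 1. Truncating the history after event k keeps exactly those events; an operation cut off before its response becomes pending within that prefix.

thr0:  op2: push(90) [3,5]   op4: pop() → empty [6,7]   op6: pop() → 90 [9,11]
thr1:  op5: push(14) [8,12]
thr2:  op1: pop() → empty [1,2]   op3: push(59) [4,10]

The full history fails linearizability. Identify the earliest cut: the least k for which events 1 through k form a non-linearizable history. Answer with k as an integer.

7

events 1..6 are still linearizable — one witness is op1, op2:
step 1: op1 pop() → empty — stack <>
step 2: op2 push(90) — stack <90>
at event 7 (op4's time-7 response) nothing linearizes any more
no escape via the 1 pending operation (op3): every completion choice fails
sample order op1, op2, op4 (pending dropped) stalls at step 3 — op4 pop() → empty has no legal effect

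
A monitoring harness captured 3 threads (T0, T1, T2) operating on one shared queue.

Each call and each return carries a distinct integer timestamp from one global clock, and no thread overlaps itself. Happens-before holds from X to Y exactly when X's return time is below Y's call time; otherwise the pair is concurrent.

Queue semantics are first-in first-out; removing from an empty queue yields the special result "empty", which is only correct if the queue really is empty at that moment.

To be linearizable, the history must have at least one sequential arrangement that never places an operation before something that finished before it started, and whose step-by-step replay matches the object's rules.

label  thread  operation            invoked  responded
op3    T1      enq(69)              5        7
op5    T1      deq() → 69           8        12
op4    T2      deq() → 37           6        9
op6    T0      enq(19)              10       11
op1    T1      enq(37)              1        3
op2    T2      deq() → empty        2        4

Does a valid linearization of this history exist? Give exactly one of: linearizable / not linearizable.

one valid linearization: op2, op1, op3, op4, op5, op6
after step 1 (op2 deq() → empty): queue <>
after step 2 (op1 enq(37)): queue <37>
after step 3 (op3 enq(69)): queue <37,69>
after step 4 (op4 deq() → 37): queue <69>
after step 5 (op5 deq() → 69): queue <>
after step 6 (op6 enq(19)): queue <19>

linearizable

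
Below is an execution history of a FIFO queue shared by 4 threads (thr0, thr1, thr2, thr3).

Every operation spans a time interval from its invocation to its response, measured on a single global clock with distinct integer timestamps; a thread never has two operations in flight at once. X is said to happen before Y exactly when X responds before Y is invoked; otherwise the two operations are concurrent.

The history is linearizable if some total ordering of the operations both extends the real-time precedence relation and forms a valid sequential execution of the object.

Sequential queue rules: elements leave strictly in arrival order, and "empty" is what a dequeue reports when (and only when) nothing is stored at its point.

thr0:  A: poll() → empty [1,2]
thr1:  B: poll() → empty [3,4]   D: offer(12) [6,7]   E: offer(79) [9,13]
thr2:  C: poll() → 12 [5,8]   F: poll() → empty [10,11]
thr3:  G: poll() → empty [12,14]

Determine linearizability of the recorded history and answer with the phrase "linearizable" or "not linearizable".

one valid linearization: A, B, D, C, F, G, E
step 1: A poll() → empty — queue <>
step 2: B poll() → empty — queue <>
step 3: D offer(12) — queue <12>
step 4: C poll() → 12 — queue <>
step 5: F poll() → empty — queue <>
step 6: G poll() → empty — queue <>
step 7: E offer(79) — queue <79>

linearizable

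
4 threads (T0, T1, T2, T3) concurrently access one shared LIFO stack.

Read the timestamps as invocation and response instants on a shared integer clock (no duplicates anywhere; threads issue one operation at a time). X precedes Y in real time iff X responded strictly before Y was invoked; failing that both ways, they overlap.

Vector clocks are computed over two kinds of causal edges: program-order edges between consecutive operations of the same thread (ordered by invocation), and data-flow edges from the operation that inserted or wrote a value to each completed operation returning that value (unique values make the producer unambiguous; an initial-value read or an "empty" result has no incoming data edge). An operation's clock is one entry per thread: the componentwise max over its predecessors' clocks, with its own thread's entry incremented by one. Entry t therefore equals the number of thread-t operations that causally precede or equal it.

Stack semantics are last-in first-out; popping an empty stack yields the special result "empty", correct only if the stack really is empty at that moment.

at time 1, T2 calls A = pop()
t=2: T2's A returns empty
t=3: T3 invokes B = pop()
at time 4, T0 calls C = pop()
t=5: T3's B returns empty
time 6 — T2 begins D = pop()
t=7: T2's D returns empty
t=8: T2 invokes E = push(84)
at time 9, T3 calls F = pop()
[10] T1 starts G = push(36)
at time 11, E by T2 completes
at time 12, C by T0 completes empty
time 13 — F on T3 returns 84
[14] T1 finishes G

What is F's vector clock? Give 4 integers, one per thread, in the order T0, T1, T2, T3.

(0, 0, 3, 2)

VC(B, invoked at 3): no causal predecessors; +1 on T3 → (0, 0, 0, 1)
VC(A, invoked at 1): no causal predecessors; +1 on T2 → (0, 0, 1, 0)
VC(G, invoked at 10): no causal predecessors; +1 on T1 → (0, 1, 0, 0)
VC(C, invoked at 4): no causal predecessors; +1 on T0 → (1, 0, 0, 0)
D (invocation 6): componentwise max over VC(A)=(0, 0, 1, 0), +1 at T2, giving (0, 0, 2, 0)
E (invocation 8): componentwise max over VC(D)=(0, 0, 2, 0), +1 at T2, giving (0, 0, 3, 0)
F (invocation 9): componentwise max over VC(B)=(0, 0, 0, 1), VC(E)=(0, 0, 3, 0), +1 at T3, giving (0, 0, 3, 2)
target: VC(F) = (0, 0, 3, 2)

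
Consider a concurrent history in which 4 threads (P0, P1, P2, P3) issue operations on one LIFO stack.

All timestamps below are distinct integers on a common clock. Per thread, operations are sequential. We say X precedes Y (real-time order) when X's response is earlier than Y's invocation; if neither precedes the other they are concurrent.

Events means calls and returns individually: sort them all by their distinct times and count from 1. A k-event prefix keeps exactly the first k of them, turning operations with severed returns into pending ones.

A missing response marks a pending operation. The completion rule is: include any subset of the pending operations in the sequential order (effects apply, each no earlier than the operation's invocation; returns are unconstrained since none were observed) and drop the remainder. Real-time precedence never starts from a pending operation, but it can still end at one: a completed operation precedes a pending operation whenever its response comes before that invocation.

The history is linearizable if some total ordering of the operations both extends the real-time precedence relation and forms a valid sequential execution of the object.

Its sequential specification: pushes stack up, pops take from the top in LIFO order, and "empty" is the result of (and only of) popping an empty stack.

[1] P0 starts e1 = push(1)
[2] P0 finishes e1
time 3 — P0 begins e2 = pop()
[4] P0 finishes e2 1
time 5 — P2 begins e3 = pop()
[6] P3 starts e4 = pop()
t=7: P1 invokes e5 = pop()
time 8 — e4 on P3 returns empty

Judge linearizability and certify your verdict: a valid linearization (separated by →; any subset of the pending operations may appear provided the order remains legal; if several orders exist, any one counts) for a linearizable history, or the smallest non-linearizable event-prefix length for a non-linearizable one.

after step 1 (e1 push(1)): stack <1>
after step 2 (e2 pop() → 1): stack <>
after step 3 (e3 pop() (pending, included)): stack <>
after step 4 (e4 pop() → empty): stack <>

linearizable — witness: e1 → e2 → e3 → e4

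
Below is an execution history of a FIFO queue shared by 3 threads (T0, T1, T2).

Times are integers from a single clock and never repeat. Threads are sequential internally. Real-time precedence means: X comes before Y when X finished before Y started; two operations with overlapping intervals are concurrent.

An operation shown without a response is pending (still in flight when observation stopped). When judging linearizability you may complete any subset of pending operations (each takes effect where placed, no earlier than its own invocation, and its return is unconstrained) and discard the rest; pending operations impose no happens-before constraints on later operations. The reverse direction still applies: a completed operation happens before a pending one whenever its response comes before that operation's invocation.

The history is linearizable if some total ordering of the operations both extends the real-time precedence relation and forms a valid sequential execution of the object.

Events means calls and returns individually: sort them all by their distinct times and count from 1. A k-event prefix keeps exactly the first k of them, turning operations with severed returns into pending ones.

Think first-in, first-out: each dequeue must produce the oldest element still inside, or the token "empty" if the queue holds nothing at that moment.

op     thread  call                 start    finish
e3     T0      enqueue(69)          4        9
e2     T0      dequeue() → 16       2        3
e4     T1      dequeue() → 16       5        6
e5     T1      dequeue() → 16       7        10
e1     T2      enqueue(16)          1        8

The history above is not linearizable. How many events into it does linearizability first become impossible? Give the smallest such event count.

events 1..5 are still linearizable — one witness is e1, e2:
after step 1 (e1 enqueue(16) (pending, included)): queue <16>
after step 2 (e2 dequeue() → 16): queue <>
adding event 6 (e4 responds at 6) leaves no legal real-time order
no completion choice of the 2 pending operations (e1, e3) rescues it — every subset was tried
one such order, e2, e4 (pending dropped), breaks at step 1 where e2 dequeue() → 16 is illegal

6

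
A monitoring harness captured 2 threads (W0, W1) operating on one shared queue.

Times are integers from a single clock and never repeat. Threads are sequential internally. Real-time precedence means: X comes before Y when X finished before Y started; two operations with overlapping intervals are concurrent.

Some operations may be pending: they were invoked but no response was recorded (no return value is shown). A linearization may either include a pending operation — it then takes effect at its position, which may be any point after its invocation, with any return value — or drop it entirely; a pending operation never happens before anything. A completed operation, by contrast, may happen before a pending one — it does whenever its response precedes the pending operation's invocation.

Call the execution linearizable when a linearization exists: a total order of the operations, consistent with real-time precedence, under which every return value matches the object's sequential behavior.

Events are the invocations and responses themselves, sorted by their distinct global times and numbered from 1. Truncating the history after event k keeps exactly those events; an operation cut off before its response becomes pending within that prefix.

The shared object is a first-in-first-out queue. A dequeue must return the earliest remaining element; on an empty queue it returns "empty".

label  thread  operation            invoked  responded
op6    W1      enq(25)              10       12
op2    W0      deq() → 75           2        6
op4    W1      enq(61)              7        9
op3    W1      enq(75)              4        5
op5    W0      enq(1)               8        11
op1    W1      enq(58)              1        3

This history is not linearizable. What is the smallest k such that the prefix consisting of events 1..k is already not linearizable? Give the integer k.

events 1..5 are linearizable; a witness order is op1, op2, op3:
1. op1 enq(58), leaving queue <58>
2. op2 deq() (pending, included), leaving queue <>
3. op3 enq(75), leaving queue <75>
once event 6 joins (op2's response, time 6), exhaustive search finds no witness
for example op1, op2, op3 fails at step 2: op2 deq() → 75 is not legal there
for example op1, op3, op2 fails at step 3: op2 deq() → 75 is not legal there

6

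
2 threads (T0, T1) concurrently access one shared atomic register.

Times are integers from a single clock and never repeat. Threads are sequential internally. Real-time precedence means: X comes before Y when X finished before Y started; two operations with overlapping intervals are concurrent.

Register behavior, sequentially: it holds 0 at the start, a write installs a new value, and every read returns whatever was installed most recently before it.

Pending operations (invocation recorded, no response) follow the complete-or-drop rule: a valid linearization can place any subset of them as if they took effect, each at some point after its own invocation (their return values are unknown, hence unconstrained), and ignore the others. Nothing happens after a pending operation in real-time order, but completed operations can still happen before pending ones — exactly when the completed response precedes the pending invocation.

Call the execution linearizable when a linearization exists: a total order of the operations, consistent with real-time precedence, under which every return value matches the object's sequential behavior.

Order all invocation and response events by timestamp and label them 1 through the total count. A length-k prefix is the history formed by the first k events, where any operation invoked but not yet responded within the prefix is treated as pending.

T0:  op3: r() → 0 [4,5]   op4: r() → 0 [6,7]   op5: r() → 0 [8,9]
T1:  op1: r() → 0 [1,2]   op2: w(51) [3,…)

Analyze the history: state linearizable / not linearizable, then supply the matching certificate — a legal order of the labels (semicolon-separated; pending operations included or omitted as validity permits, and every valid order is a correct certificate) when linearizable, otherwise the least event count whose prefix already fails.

linearizable — witness: op1; op3; op4; op5

1. op1 r() → 0, leaving value 0
2. op3 r() → 0, leaving value 0
3. op4 r() → 0, leaving value 0
4. op5 r() → 0, leaving value 0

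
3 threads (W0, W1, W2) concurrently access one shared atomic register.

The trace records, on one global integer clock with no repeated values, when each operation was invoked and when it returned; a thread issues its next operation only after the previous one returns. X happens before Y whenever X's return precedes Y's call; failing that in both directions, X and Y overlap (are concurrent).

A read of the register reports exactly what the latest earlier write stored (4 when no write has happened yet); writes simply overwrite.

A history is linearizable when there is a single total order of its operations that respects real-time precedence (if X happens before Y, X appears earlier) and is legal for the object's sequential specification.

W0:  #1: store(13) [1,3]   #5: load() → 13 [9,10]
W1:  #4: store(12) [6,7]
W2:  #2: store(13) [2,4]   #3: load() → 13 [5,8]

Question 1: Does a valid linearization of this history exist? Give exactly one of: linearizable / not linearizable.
the violation lands at event 10, #5's response at time 10: events 1..9 linearize, events 1..10 do not
5 completed operations, 4 real-time-consistent orders — every atomic register replay fails
sample order #1, #2, #3, #4, #5 stalls at step 5 — #5 load() → 13 has no legal effect
sample order #1, #2, #4, #3, #5 stalls at step 4 — #3 load() → 13 has no legal effect

not linearizable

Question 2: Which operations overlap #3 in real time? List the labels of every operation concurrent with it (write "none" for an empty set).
#3 runs from 5 to 8; window-overlapping ops are concurrent
#1 [1,3]: before
#2 [2,4]: before
#4 [6,7]: concurrent
#5 [9,10]: after

#4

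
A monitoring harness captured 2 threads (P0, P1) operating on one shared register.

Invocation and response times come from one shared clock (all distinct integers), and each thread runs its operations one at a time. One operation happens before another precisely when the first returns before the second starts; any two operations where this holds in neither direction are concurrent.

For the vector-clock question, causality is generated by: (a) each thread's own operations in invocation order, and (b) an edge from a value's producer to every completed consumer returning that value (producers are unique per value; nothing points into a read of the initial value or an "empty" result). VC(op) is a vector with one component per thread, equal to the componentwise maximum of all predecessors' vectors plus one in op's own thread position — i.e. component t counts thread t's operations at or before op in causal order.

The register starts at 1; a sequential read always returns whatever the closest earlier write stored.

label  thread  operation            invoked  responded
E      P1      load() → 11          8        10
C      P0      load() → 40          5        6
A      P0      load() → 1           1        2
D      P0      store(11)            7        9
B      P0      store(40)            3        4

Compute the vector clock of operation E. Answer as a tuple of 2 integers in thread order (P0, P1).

A (invocation 1): nothing precedes it; P0's component alone gives (1, 0)
invoked at 3, B merges VC(A)=(1, 0) and bumps P0's slot → (2, 0)
invoked at 5, C merges VC(B)=(2, 0) and bumps P0's slot → (3, 0)
invoked at 7, D merges VC(C)=(3, 0) and bumps P0's slot → (4, 0)
invoked at 8, E merges VC(D)=(4, 0) and bumps P1's slot → (4, 1)
target: VC(E) = (4, 1)

(4, 1)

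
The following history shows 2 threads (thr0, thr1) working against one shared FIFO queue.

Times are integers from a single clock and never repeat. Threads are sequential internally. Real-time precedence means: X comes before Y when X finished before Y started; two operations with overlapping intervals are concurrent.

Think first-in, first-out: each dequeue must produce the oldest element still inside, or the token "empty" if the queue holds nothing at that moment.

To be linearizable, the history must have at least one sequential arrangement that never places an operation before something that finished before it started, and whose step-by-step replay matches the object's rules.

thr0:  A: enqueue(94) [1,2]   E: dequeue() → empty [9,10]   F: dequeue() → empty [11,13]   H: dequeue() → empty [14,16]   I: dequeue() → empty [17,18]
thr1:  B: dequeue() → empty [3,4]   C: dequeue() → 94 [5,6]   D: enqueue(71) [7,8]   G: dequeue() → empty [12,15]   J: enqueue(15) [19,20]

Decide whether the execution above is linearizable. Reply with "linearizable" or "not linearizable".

the violation lands at event 4, B's response at time 4: events 1..3 linearize, events 1..4 do not
the completed operations (2 total) allow one real-time order; the FIFO queue replay rejects it
for example A, B fails at step 2: B dequeue() → empty is not legal there

not linearizable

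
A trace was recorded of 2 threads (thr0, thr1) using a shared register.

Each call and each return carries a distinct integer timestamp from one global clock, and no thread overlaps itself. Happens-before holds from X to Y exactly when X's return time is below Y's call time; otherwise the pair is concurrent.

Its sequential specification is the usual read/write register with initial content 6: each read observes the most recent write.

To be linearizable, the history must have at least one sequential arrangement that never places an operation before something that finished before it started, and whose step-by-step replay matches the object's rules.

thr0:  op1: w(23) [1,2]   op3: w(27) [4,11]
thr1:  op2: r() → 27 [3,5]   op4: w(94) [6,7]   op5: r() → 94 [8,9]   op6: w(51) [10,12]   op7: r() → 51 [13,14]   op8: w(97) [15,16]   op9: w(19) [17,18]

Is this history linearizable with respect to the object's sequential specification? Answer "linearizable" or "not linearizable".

linearizable

one valid linearization: op1, op3, op2, op4, op5, op6, op7, op8, op9
1. op1 w(23), leaving value 23
2. op3 w(27), leaving value 27
3. op2 r() → 27, leaving value 27
4. op4 w(94), leaving value 94
5. op5 r() → 94, leaving value 94
6. op6 w(51), leaving value 51
7. op7 r() → 51, leaving value 51
8. op8 w(97), leaving value 97
9. op9 w(19), leaving value 19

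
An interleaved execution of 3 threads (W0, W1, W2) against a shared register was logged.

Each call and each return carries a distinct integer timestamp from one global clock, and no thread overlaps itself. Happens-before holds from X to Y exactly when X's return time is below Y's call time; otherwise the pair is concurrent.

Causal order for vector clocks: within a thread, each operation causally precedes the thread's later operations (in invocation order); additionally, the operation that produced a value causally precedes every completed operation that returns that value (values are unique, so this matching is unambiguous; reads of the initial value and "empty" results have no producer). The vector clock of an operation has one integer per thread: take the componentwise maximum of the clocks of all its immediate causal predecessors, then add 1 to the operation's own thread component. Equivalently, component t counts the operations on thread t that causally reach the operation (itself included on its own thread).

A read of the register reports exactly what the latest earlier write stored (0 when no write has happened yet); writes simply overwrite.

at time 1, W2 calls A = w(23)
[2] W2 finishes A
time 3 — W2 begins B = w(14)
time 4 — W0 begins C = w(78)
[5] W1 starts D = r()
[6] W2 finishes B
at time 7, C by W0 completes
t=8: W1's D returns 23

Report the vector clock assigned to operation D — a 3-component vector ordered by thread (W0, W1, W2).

(0, 1, 1)

invoked at 1, A has no predecessors; its own W2 bump gives (0, 0, 1)
invoked at 4, C has no predecessors; its own W0 bump gives (1, 0, 0)
B, invoked 3, takes VC(A)=(0, 0, 1) under max, adds 1 for W2 → (0, 0, 2)
D, invoked 5, takes VC(A)=(0, 0, 1) under max, adds 1 for W1 → (0, 1, 1)
target: VC(D) = (0, 1, 1)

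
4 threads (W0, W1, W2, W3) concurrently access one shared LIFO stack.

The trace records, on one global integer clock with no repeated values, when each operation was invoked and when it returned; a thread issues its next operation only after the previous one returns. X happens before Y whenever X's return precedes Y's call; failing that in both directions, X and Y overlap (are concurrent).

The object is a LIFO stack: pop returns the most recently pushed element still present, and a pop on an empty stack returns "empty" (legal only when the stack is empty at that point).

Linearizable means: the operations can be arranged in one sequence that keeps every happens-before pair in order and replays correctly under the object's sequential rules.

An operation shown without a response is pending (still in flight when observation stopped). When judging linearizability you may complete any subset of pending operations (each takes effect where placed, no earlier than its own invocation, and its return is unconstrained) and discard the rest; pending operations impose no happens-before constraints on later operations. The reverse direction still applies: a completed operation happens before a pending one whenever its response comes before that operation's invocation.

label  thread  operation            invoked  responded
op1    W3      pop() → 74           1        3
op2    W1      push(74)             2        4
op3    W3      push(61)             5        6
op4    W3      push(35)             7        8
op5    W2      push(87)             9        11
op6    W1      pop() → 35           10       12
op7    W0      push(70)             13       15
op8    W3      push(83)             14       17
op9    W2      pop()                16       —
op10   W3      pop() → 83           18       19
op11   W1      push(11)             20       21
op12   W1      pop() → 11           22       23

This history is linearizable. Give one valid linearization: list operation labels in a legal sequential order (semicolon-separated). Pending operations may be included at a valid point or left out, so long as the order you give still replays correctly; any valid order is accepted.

op2; op1; op3; op4; op6; op5; op7; op8; op10; op9; op11; op12

after step 1 (op2 push(74)): stack <74>
after step 2 (op1 pop() → 74): stack <>
after step 3 (op3 push(61)): stack <61>
after step 4 (op4 push(35)): stack <61,35>
after step 5 (op6 pop() → 35): stack <61>
after step 6 (op5 push(87)): stack <61,87>
after step 7 (op7 push(70)): stack <61,87,70>
after step 8 (op8 push(83)): stack <61,87,70,83>
after step 9 (op10 pop() → 83): stack <61,87,70>
after step 10 (op9 pop() (pending, included)): stack <61,87>
after step 11 (op11 push(11)): stack <61,87,11>
after step 12 (op12 pop() → 11): stack <61,87>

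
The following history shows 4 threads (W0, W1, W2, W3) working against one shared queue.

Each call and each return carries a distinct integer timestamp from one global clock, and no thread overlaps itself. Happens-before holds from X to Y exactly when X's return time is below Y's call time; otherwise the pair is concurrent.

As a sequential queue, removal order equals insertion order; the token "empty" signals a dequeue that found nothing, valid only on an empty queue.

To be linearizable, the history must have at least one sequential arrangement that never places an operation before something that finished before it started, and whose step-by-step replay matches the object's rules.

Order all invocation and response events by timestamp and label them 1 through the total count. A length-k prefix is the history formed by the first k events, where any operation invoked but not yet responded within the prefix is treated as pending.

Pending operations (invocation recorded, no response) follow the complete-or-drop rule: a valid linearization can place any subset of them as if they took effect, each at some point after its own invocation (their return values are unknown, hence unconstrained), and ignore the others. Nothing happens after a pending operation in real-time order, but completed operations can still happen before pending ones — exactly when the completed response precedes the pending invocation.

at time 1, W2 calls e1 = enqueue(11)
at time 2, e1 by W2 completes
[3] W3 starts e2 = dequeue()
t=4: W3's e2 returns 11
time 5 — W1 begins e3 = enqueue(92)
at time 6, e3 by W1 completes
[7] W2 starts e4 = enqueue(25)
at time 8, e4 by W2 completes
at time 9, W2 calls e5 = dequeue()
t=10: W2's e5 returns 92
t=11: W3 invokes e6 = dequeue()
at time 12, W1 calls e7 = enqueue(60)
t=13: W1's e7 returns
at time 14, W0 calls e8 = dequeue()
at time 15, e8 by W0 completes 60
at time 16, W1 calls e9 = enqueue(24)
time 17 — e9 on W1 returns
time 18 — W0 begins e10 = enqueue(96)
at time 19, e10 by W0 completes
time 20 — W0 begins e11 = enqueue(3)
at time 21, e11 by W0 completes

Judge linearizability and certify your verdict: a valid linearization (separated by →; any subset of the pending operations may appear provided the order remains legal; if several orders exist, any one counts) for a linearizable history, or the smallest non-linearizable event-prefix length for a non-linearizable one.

after step 1 (e1 enqueue(11)): queue <11>
after step 2 (e2 dequeue() → 11): queue <>
after step 3 (e3 enqueue(92)): queue <92>
after step 4 (e4 enqueue(25)): queue <92,25>
after step 5 (e5 dequeue() → 92): queue <25>
after step 6 (e6 dequeue() (pending, included)): queue <>
after step 7 (e7 enqueue(60)): queue <60>
after step 8 (e8 dequeue() → 60): queue <>
after step 9 (e9 enqueue(24)): queue <24>
after step 10 (e10 enqueue(96)): queue <24,96>
after step 11 (e11 enqueue(3)): queue <24,96,3>

linearizable — witness: e1 → e2 → e3 → e4 → e5 → e6 → e7 → e8 → e9 → e10 → e11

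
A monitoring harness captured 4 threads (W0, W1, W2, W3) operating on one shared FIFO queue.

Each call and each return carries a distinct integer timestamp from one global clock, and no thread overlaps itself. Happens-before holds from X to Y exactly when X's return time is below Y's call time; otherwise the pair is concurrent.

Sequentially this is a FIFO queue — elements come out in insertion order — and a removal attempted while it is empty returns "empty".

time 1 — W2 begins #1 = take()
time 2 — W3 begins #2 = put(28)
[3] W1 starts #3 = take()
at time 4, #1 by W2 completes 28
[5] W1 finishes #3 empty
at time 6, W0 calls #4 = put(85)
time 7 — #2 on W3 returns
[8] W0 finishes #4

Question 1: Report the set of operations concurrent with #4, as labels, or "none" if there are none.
Answer: #2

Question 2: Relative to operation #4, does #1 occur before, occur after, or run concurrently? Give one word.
Answer: before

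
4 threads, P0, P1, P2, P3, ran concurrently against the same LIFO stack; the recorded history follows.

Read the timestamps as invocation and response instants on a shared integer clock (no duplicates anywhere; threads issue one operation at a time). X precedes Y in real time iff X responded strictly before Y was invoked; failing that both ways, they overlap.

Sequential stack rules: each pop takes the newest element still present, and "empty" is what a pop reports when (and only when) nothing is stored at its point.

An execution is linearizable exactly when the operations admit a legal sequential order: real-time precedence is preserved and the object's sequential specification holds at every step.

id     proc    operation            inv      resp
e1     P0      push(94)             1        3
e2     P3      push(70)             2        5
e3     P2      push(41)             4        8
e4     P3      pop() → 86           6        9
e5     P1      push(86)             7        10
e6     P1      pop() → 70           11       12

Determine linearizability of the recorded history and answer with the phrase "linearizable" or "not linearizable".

linearizable

one valid linearization: e1, e3, e2, e5, e4, e6
after step 1 (e1 push(94)): stack <94>
after step 2 (e3 push(41)): stack <94,41>
after step 3 (e2 push(70)): stack <94,41,70>
after step 4 (e5 push(86)): stack <94,41,70,86>
after step 5 (e4 pop() → 86): stack <94,41,70>
after step 6 (e6 pop() → 70): stack <94,41>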